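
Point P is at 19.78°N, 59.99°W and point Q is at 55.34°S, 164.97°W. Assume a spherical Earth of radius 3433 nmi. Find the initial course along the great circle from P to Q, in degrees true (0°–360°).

217.2°

θ = atan2( sin Δλ·cos φ₂ ,  cos φ₁ sin φ₂ − sin φ₁ cos φ₂ cos Δλ )
  = atan2(-0.5494, -0.7243) = 217.18°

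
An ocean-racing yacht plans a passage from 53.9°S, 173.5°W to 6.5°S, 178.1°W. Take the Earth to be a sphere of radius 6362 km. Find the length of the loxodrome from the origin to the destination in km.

Δψ = ln[tan(π/4+φ₂/2)/tan(π/4+φ₁/2)] = +1.0075;  Δφ = +0.8273 rad,  Δλ = -0.0803 rad
q = Δφ/Δψ = 0.8211
d = R·√(Δφ² + q²Δλ²) = 6362·0.82991 = 5280 km

5280 km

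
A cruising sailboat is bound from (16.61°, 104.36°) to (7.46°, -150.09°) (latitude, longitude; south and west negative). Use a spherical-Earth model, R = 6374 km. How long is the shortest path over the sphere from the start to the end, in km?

11410 km

Haversine: a = sin²(Δφ/2)+cos φ₁ cos φ₂ sin²(Δλ/2) = 0.60880;  σ = 2·atan2(√a,√(1−a))
σ = 102.568° → d = Rσ = 6374·1.79016 = 11410 km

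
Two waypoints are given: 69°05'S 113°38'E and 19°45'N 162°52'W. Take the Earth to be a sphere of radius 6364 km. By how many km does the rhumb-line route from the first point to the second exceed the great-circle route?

337 km

Great circle: cos σ = sin φ₁ sin φ₂ + cos φ₁ cos φ₂ cos Δλ,  σ = 1.8521 rad → d_gc = 11786.8 km
Rhumb line: Δψ = +2.0414, q = Δφ/Δψ = 0.7595, d_rh = R√(Δφ²+q²Δλ²) = 12123.4 km
Excess = 12123.4 − 11786.8 = 336.6 ≈ 337 km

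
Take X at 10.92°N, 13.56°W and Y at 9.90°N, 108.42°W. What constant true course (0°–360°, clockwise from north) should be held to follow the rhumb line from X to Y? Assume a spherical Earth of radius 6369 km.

269.4°

Δψ = ln[tan(π/4+φ₂/2)/tan(π/4+φ₁/2)] = -0.0181
Δλ = -1.6556 rad (taken the short way round)
course = atan2(Δλ, Δψ) = 269.37°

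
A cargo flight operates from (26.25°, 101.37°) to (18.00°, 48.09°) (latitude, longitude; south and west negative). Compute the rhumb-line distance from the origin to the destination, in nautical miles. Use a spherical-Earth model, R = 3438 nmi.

2999 nmi

Δψ = ln[tan(π/4+φ₂/2)/tan(π/4+φ₁/2)] = -0.1556;  Δφ = -0.1440 rad,  Δλ = -0.9299 rad
q = Δφ/Δψ = 0.9253
d = R·√(Δφ² + q²Δλ²) = 3438·0.87241 = 2999 nmi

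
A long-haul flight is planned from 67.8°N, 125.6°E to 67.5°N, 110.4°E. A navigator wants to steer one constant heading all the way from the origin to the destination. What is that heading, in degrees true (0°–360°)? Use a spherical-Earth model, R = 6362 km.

267.0°

Δψ = ln[tan(π/4+φ₂/2)/tan(π/4+φ₁/2)] = -0.0138
Δλ = -0.2653 rad (taken the short way round)
course = atan2(Δλ, Δψ) = 267.03°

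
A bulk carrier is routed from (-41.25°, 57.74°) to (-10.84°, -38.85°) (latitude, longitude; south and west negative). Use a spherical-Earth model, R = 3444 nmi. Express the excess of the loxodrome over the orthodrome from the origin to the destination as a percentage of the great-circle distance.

3.2%

Great circle: σ = 1.5315 rad → d_gc = Rσ = 5274.6 nmi
Rhumb: Δφ = +0.5308, Δλ = -1.6858, Δψ = +0.6013, q = Δφ/Δψ = 0.8826 → d_rh = R√(Δφ²+q²Δλ²) = 5440.8 nmi
Excess = (5440.8 − 5274.6) / 5274.6 = 166.2 / 5274.6 = 3.151% ≈ 3.2%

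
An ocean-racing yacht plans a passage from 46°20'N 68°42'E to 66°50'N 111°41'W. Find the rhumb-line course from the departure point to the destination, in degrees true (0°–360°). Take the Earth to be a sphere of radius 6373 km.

77.9°

Meridional parts: M(φ₁)=+0.9147, M(φ₂)=+1.5849 → ΔM = +0.6702;  Δλ = +3.1349 rad
tan C = Δλ / ΔM = +4.6774 → C = 77.93°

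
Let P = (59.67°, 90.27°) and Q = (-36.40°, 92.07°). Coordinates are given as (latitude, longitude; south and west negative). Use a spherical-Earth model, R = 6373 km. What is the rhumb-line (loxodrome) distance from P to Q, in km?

Δψ = ln[tan(π/4+φ₂/2)/tan(π/4+φ₁/2)] = -1.9884;  Δφ = -1.6767 rad,  Δλ = +0.0314 rad
q = Δφ/Δψ = 0.8433
d = R·√(Δφ² + q²Δλ²) = 6373·1.67695 = 10687 km

10687 km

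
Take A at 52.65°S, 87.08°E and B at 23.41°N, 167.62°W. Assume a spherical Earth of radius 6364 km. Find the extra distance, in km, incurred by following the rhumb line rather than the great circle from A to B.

275 km

Great circle: cos σ = sin φ₁ sin φ₂ + cos φ₁ cos φ₂ cos Δλ,  σ = 2.0519 rad → d_gc = 13058.2 km
Rhumb line: Δψ = +1.5052, q = Δφ/Δψ = 0.8820, d_rh = R√(Δφ²+q²Δλ²) = 13333.3 km
Excess = 13333.3 − 13058.2 = 275.1 ≈ 275 km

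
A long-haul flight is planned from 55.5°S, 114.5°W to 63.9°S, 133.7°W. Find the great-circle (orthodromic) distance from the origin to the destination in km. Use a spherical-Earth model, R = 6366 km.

Haversine: a = sin²(Δφ/2)+cos φ₁ cos φ₂ sin²(Δλ/2) = 0.01229;  σ = 2·atan2(√a,√(1−a))
σ = 12.732° → d = Rσ = 6366·0.22221 = 1415 km

1415 km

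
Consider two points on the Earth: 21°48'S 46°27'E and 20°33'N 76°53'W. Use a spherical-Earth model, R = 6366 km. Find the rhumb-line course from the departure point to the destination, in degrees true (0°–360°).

289.4°

Δψ = ln[tan(π/4+φ₂/2)/tan(π/4+φ₁/2)] = +0.7566
Δλ = -2.1526 rad (taken the short way round)
course = atan2(Δλ, Δψ) = 289.37°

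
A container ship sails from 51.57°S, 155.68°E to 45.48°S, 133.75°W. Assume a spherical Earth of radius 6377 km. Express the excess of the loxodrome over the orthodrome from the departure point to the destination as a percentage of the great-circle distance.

Great circle: σ = 0.7905 rad → d_gc = Rσ = 5040.7 km
Rhumb: Δφ = +0.1063, Δλ = +1.2317, Δψ = +0.1608, q = Δφ/Δψ = 0.6612 → d_rh = R√(Δφ²+q²Δλ²) = 5237.2 km
Excess = (5237.2 − 5040.7) / 5040.7 = 196.5 / 5040.7 = 3.90% ≈ 3.9%

3.9%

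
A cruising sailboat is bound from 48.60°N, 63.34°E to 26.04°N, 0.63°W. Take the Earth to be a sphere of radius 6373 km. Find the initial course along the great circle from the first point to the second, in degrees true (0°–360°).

269.6°

θ = atan2( sin Δλ·cos φ₂ ,  cos φ₁ sin φ₂ − sin φ₁ cos φ₂ cos Δλ )
  = atan2(-0.8073, -0.0054) = 269.61°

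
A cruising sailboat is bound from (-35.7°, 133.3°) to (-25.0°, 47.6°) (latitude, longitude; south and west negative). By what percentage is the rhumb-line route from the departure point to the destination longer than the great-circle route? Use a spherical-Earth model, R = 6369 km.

Great circle: σ = 1.2642 rad → d_gc = Rσ = 8051.8 km
Rhumb: Δφ = +0.1868, Δλ = -1.4957, Δψ = +0.2169, q = Δφ/Δψ = 0.8608 → d_rh = R√(Δφ²+q²Δλ²) = 8286.5 km
Excess = (8286.5 − 8051.8) / 8051.8 = 234.7 / 8051.8 = 2.91% ≈ 2.9%

2.9%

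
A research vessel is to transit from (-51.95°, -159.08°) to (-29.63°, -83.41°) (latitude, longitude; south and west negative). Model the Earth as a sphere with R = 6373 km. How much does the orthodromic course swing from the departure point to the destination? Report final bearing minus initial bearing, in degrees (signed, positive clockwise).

At departure: θ₁ = atan2(sin Δλ cos φ₂, cos φ₁ sin φ₂ − sin φ₁ cos φ₂ cos Δλ) = 99.13°
At arrival: θ₂ = atan2(sin Δλ cos φ₁, −cos φ₂ sin φ₁ + sin φ₂ cos φ₁ cos Δλ) = 44.43°
Δθ = θ₂ − θ₁ = -54.7°

-54.7°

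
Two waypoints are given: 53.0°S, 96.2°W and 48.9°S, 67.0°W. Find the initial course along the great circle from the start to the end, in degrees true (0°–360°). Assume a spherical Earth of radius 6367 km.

89.1°

θ = atan2( sin Δλ·cos φ₂ ,  cos φ₁ sin φ₂ − sin φ₁ cos φ₂ cos Δλ )
  = atan2(+0.3207, +0.0048) = 89.15°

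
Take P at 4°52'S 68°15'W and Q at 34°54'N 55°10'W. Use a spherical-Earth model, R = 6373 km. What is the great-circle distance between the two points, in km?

4631 km

cos σ = sin φ₁ sin φ₂ + cos φ₁ cos φ₂ cos Δλ
      = sin(-4.87°)sin(34.90°) + cos(-4.87°)cos(34.90°)cos(13.08°) = 0.7474
σ = 41.631° → d = Rσ = 6373·0.72659 = 4631 km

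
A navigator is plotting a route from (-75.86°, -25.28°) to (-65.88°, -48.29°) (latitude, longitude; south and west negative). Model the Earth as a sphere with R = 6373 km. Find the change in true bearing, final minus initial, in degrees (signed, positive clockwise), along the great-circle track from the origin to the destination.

Initial bearing θ₁ = atan2(sin Δλ cos φ₂, cos φ₁ sin φ₂ − sin φ₁ cos φ₂ cos Δλ) = 311.59°
Final bearing θ₂ = (initial bearing from the destination back to the start) + 180° = 333.44°
Δθ = θ₂ − θ₁ = +21.9°

+21.9°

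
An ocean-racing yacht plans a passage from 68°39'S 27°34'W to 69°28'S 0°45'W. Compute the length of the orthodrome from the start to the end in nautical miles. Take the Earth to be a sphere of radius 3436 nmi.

cos σ = sin φ₁ sin φ₂ + cos φ₁ cos φ₂ cos Δλ
      = sin(-68.65°)sin(-69.47°) + cos(-68.65°)cos(-69.47°)cos(26.82°) = 0.9862
σ = 9.542° → d = Rσ = 3436·0.16653 = 572 nmi

572 nmi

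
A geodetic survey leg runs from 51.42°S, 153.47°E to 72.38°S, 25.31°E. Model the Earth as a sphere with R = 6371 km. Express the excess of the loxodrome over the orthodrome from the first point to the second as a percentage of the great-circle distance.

Great circle: σ = 0.8913 rad → d_gc = Rσ = 5678.2 km
Rhumb: Δφ = -0.3658, Δλ = -2.2368, Δψ = -0.8146, q = Δφ/Δψ = 0.4491 → d_rh = R√(Δφ²+q²Δλ²) = 6811.0 km
Excess = (6811.0 − 5678.2) / 5678.2 = 1132.8 / 5678.2 = 19.94998% ≈ 19.9%

19.9%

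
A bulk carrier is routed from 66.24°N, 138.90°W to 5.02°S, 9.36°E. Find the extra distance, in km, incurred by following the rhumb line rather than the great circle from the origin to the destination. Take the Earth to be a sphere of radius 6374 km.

1981 km

Great circle: cos σ = sin φ₁ sin φ₂ + cos φ₁ cos φ₂ cos Δλ,  σ = 2.0058 rad → d_gc = 12785.0 km
Rhumb line: Δψ = -1.6466, q = Δφ/Δψ = 0.7553, d_rh = R√(Δφ²+q²Δλ²) = 14766.3 km
Excess = 14766.3 − 12785.0 = 1981.3 ≈ 1981 km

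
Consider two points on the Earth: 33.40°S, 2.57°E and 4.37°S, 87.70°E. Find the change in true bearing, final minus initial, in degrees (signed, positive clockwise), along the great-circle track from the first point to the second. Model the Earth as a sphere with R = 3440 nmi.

Initial bearing θ₁ = atan2(sin Δλ cos φ₂, cos φ₁ sin φ₂ − sin φ₁ cos φ₂ cos Δλ) = 90.98°
Final bearing θ₂ = (initial bearing from the destination back to the start) + 180° = 56.84°
Δθ = θ₂ − θ₁ = -34.1°

-34.1°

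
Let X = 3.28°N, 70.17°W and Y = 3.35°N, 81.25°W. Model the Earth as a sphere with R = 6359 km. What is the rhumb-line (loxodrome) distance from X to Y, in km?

1228 km

Δψ = ln[tan(π/4+φ₂/2)/tan(π/4+φ₁/2)] = +0.0012;  Δφ = +0.0012 rad,  Δλ = -0.1934 rad
q = Δφ/Δψ = 0.9983
d = R·√(Δφ² + q²Δλ²) = 6359·0.19306 = 1228 km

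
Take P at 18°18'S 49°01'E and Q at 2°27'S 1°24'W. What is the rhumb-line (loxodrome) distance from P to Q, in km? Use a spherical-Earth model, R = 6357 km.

Δψ = ln[tan(π/4+φ₂/2)/tan(π/4+φ₁/2)] = +0.2822;  Δφ = +0.2766 rad,  Δλ = -0.8799 rad
q = Δφ/Δψ = 0.9803
d = R·√(Δφ² + q²Δλ²) = 6357·0.90587 = 5759 km

5759 km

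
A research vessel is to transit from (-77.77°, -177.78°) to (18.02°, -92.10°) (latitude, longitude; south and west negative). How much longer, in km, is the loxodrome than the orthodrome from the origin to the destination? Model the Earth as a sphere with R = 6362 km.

Great circle: cos σ = sin φ₁ sin φ₂ + cos φ₁ cos φ₂ cos Δλ,  σ = 1.8621 rad → d_gc = 11846.4 km
Rhumb line: Δψ = +2.5535, q = Δφ/Δψ = 0.6547, d_rh = R√(Δφ²+q²Δλ²) = 12326.0 km
Excess = 12326.0 − 11846.4 = 479.6 ≈ 480 km

480 km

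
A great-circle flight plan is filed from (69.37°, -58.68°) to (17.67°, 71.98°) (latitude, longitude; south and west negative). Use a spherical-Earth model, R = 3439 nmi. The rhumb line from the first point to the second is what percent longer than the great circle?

15.1%

Great circle: σ = 1.5054 rad → d_gc = Rσ = 5177.1 nmi
Rhumb: Δφ = -0.9023, Δλ = +2.2804, Δψ = -1.3903, q = Δφ/Δψ = 0.6490 → d_rh = R√(Δφ²+q²Δλ²) = 5961.2 nmi
Excess = (5961.2 − 5177.1) / 5177.1 = 784.1 / 5177.1 = 15.146% ≈ 15.1%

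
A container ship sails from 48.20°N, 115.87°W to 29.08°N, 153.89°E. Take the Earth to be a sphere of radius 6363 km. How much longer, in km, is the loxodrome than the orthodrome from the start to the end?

378 km

Great circle: cos σ = sin φ₁ sin φ₂ + cos φ₁ cos φ₂ cos Δλ,  σ = 1.2027 rad → d_gc = 7652.48 km
Rhumb line: Δψ = -0.4318, q = Δφ/Δψ = 0.7727, d_rh = R√(Δφ²+q²Δλ²) = 8030.03 km
Excess = 8030.03 − 7652.48 = 377.55 ≈ 378 km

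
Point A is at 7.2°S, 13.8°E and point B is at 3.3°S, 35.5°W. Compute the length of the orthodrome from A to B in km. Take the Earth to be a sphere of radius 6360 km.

5464 km

cos σ = sin φ₁ sin φ₂ + cos φ₁ cos φ₂ cos Δλ
      = sin(-7.20°)sin(-3.30°) + cos(-7.20°)cos(-3.30°)cos(-49.30°) = 0.6531
σ = 49.224° → d = Rσ = 6360·0.85913 = 5464 km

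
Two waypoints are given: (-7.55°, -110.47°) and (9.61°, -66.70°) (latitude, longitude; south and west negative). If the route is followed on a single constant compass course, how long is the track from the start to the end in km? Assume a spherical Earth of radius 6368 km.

Rhumb course C = atan2(Δλ, Δψ) with Δψ = ln[tan(π/4+φ₂/2)/tan(π/4+φ₁/2)] = +0.3007, Δλ = +0.7639 → C = 68.52°
d = R·|Δφ| / |cos C| = 6368·0.29950 / 0.36624 = 5208 km

5208 km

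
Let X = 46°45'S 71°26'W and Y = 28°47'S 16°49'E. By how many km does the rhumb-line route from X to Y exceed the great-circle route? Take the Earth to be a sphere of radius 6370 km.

343 km

Great circle: cos σ = sin φ₁ sin φ₂ + cos φ₁ cos φ₂ cos Δλ,  σ = 1.1928 rad → d_gc = 7598.2 km
Rhumb line: Δψ = +0.4003, q = Δφ/Δψ = 0.7833, d_rh = R√(Δφ²+q²Δλ²) = 7940.9 km
Excess = 7940.9 − 7598.2 = 342.7 ≈ 343 km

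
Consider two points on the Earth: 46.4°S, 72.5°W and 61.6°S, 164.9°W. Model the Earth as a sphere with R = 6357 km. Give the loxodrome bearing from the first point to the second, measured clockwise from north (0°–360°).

254.2°

Meridional parts: M(φ₁)=-0.9164, M(φ₂)=-1.3742 → ΔM = -0.4578;  Δλ = -1.6127 rad
tan C = Δλ / ΔM = +3.5223 → C = 254.15°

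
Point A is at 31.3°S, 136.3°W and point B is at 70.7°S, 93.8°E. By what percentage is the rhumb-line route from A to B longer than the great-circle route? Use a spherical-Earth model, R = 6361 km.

17.3%

Great circle: σ = 1.2565 rad → d_gc = Rσ = 7992.4 km
Rhumb: Δφ = -0.6877, Δλ = -2.2672, Δψ = -1.1961, q = Δφ/Δψ = 0.5749 → d_rh = R√(Δφ²+q²Δλ²) = 9374.5 km
Excess = (9374.5 − 7992.4) / 7992.4 = 1382.1 / 7992.4 = 17.29% ≈ 17.3%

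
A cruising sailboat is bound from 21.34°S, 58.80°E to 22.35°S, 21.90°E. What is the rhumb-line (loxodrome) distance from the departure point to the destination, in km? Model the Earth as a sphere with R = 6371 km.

3810 km

Δψ = ln[tan(π/4+φ₂/2)/tan(π/4+φ₁/2)] = -0.0190;  Δφ = -0.0176 rad,  Δλ = -0.6440 rad
q = Δφ/Δψ = 0.9282
d = R·√(Δφ² + q²Δλ²) = 6371·0.59803 = 3810 km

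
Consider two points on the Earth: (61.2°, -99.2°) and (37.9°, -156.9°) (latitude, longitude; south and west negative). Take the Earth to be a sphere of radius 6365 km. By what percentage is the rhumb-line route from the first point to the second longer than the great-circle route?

Great circle: σ = 0.7356 rad → d_gc = Rσ = 4682.0 km
Rhumb: Δφ = -0.4067, Δλ = -1.0071, Δψ = -0.6439, q = Δφ/Δψ = 0.6316 → d_rh = R√(Δφ²+q²Δλ²) = 4805.3 km
Excess = (4805.3 − 4682.0) / 4682.0 = 123.3 / 4682.0 = 2.63% ≈ 2.6%

2.6%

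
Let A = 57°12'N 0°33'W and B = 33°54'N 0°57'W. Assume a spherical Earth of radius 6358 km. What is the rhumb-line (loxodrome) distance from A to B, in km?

2586 km

Rhumb course C = atan2(Δλ, Δψ) with Δψ = ln[tan(π/4+φ₂/2)/tan(π/4+φ₁/2)] = -0.5935, Δλ = -0.0070 → C = 180.67°
d = R·|Δφ| / |cos C| = 6358·0.40666 / 0.99993 = 2586 km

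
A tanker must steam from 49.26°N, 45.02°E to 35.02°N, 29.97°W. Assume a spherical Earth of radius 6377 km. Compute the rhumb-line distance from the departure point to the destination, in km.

Rhumb course C = atan2(Δλ, Δψ) with Δψ = ln[tan(π/4+φ₂/2)/tan(π/4+φ₁/2)] = -0.3375, Δλ = -1.3088 → C = 255.54°
d = R·|Δφ| / |cos C| = 6377·0.24853 / 0.24968 = 6348 km

6348 km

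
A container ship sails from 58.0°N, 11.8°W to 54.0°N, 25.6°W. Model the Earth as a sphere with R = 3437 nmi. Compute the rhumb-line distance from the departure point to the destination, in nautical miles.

Δψ = ln[tan(π/4+φ₂/2)/tan(π/4+φ₁/2)] = -0.1250;  Δφ = -0.0698 rad,  Δλ = -0.2409 rad
q = Δφ/Δψ = 0.5586
d = R·√(Δφ² + q²Δλ²) = 3437·0.15157 = 521 nmi

521 nmi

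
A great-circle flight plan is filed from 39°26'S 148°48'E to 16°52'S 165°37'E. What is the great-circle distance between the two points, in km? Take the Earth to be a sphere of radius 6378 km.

Haversine: a = sin²(Δφ/2)+cos φ₁ cos φ₂ sin²(Δλ/2) = 0.05409;  σ = 2·atan2(√a,√(1−a))
σ = 26.897° → d = Rσ = 6378·0.46943 = 2994 km

2994 km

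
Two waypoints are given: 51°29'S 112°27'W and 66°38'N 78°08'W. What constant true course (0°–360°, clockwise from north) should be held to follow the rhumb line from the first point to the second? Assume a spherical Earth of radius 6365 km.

Δψ = ln[tan(π/4+φ₂/2)/tan(π/4+φ₁/2)] = +2.6277
Δλ = +0.5989 rad (taken the short way round)
course = atan2(Δλ, Δψ) = 12.84°

12.8°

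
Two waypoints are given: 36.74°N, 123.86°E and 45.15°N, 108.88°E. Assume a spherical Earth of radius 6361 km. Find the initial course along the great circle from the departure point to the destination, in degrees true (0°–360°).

N = sin Δλ·cos φ₂ = -0.1823;  D = cos φ₁ sin φ₂ − sin φ₁ cos φ₂ cos Δλ = +0.1606
initial course = atan2(N, D) = 311.38°

311.4°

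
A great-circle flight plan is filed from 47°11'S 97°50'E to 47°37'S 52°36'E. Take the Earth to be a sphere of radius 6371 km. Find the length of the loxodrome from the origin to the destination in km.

3405 km

Δψ = ln[tan(π/4+φ₂/2)/tan(π/4+φ₁/2)] = -0.0112;  Δφ = -0.0076 rad,  Δλ = -0.7895 rad
q = Δφ/Δψ = 0.6769
d = R·√(Δφ² + q²Δλ²) = 6371·0.53442 = 3405 km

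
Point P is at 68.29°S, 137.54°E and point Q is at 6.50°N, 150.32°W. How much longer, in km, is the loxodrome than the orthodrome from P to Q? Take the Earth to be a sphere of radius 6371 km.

Great circle: cos σ = sin φ₁ sin φ₂ + cos φ₁ cos φ₂ cos Δλ,  σ = 1.5633 rad → d_gc = 9959.47 km
Rhumb line: Δψ = +1.7652, q = Δφ/Δψ = 0.7395, d_rh = R√(Δφ²+q²Δλ²) = 10214.98 km
Excess = 10214.98 − 9959.47 = 255.51 ≈ 256 km

256 km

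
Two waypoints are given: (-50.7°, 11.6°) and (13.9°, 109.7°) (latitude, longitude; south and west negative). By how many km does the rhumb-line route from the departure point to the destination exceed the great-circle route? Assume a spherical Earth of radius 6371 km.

Great circle: cos σ = sin φ₁ sin φ₂ + cos φ₁ cos φ₂ cos Δλ,  σ = 1.8468 rad → d_gc = 11766.1 km
Rhumb line: Δψ = +1.2748, q = Δφ/Δψ = 0.8844, d_rh = R√(Δφ²+q²Δλ²) = 12027.8 km
Excess = 12027.8 − 11766.1 = 261.7 ≈ 262 km

262 km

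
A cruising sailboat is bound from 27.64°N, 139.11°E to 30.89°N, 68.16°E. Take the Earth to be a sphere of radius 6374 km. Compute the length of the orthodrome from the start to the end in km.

cos σ = sin φ₁ sin φ₂ + cos φ₁ cos φ₂ cos Δλ
      = sin(27.64°)sin(30.89°) + cos(27.64°)cos(30.89°)cos(-70.95°) = 0.4863
σ = 60.902° → d = Rσ = 6374·1.06294 = 6775 km

6775 km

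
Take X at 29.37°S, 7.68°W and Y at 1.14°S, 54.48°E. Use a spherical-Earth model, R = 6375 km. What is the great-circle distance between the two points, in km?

cos σ = sin φ₁ sin φ₂ + cos φ₁ cos φ₂ cos Δλ
      = sin(-29.37°)sin(-1.14°) + cos(-29.37°)cos(-1.14°)cos(62.16°) = 0.4167
σ = 65.376° → d = Rσ = 6375·1.14103 = 7274 km

7274 km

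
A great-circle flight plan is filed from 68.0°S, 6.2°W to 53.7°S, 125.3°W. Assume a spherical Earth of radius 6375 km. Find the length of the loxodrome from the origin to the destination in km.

Rhumb course C = atan2(Δλ, Δψ) with Δψ = ln[tan(π/4+φ₂/2)/tan(π/4+φ₁/2)] = +0.5226, Δλ = -2.0787 → C = 284.11°
d = R·|Δφ| / |cos C| = 6375·0.24958 / 0.24384 = 6525 km

6525 km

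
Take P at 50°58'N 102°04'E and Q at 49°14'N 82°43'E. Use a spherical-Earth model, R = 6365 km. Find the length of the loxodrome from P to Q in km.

1392 km

Rhumb course C = atan2(Δλ, Δψ) with Δψ = ln[tan(π/4+φ₂/2)/tan(π/4+φ₁/2)] = -0.0472, Δλ = -0.3377 → C = 262.05°
d = R·|Δφ| / |cos C| = 6365·0.03025 / 0.13833 = 1392 km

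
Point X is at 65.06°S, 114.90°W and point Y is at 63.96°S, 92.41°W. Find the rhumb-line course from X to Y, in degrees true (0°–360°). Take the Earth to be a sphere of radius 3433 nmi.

Meridional parts: M(φ₁)=-1.5089, M(φ₂)=-1.4643 → ΔM = +0.0446;  Δλ = +0.3925 rad
tan C = Δλ / ΔM = +8.7974 → C = 83.52°

83.5°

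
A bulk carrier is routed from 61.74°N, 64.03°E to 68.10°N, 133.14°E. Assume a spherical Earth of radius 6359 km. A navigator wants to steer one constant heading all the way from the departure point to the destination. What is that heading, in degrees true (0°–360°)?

77.7°

Δψ = ln[tan(π/4+φ₂/2)/tan(π/4+φ₁/2)] = +0.2632
Δλ = +1.2062 rad (taken the short way round)
course = atan2(Δλ, Δψ) = 77.69°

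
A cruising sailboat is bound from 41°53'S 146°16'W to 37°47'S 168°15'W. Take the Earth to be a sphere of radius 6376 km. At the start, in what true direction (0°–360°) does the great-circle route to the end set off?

276.4°

θ = atan2( sin Δλ·cos φ₂ ,  cos φ₁ sin φ₂ − sin φ₁ cos φ₂ cos Δλ )
  = atan2(-0.2959, +0.0331) = 276.39°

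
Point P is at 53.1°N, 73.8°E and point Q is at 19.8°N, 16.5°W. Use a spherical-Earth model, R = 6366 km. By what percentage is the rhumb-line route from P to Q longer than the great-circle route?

4.6%

Great circle: σ = 1.2996 rad → d_gc = Rσ = 8273.0 km
Rhumb: Δφ = -0.5812, Δλ = -1.5760, Δψ = -0.7451, q = Δφ/Δψ = 0.7801 → d_rh = R√(Δφ²+q²Δλ²) = 8656.8 km
Excess = (8656.8 − 8273.0) / 8273.0 = 383.8 / 8273.0 = 4.64% ≈ 4.6%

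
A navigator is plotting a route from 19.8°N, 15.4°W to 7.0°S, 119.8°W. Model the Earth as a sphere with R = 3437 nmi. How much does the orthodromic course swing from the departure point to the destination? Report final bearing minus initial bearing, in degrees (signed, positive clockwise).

At departure: θ₁ = atan2(sin Δλ cos φ₂, cos φ₁ sin φ₂ − sin φ₁ cos φ₂ cos Δλ) = 268.15°
At arrival: θ₂ = atan2(sin Δλ cos φ₁, −cos φ₂ sin φ₁ + sin φ₂ cos φ₁ cos Δλ) = 251.34°
Δθ = θ₂ − θ₁ = -16.8°

-16.8°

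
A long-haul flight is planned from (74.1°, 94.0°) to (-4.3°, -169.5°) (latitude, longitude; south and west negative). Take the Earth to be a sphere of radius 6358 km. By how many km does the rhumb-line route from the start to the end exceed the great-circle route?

Great circle: cos σ = sin φ₁ sin φ₂ + cos φ₁ cos φ₂ cos Δλ,  σ = 1.6740 rad → d_gc = 10643.4 km
Rhumb line: Δψ = -2.0437, q = Δφ/Δψ = 0.6695, d_rh = R√(Δφ²+q²Δλ²) = 11273.5 km
Excess = 11273.5 − 10643.4 = 630.1 ≈ 630 km

630 km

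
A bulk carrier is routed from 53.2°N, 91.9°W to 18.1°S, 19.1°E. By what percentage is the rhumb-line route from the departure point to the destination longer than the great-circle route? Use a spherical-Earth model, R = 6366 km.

3.1%

Great circle: σ = 2.0407 rad → d_gc = Rσ = 12991.2 km
Rhumb: Δφ = -1.2444, Δλ = +1.9373, Δψ = -1.4219, q = Δφ/Δψ = 0.8752 → d_rh = R√(Δφ²+q²Δλ²) = 13388.5 km
Excess = (13388.5 − 12991.2) / 12991.2 = 397.3 / 12991.2 = 3.06% ≈ 3.1%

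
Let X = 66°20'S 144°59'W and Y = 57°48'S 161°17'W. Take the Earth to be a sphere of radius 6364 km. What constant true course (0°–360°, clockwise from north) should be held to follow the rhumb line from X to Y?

Δψ = ln[tan(π/4+φ₂/2)/tan(π/4+φ₁/2)] = +0.3204
Δλ = -0.2845 rad (taken the short way round)
course = atan2(Δλ, Δψ) = 318.39°

318.4°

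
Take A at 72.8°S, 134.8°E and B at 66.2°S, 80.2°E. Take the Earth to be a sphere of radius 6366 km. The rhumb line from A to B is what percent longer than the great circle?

Great circle: σ = 0.3388 rad → d_gc = Rσ = 2156.5 km
Rhumb: Δφ = +0.1152, Δλ = -0.9529, Δψ = +0.3318, q = Δφ/Δψ = 0.3472 → d_rh = R√(Δφ²+q²Δλ²) = 2230.4 km
Excess = (2230.4 − 2156.5) / 2156.5 = 73.9 / 2156.5 = 3.43% ≈ 3.4%

3.4%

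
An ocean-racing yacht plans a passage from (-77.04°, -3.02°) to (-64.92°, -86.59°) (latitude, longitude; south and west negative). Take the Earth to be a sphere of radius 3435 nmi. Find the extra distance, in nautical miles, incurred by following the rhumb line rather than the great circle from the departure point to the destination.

135 nmi

Great circle: cos σ = sin φ₁ sin φ₂ + cos φ₁ cos φ₂ cos Δλ,  σ = 0.4662 rad → d_gc = 1601.3 nmi
Rhumb line: Δψ = +0.6721, q = Δφ/Δψ = 0.3147, d_rh = R√(Δφ²+q²Δλ²) = 1736.3 nmi
Excess = 1736.3 − 1601.3 = 135.0 ≈ 135 nmi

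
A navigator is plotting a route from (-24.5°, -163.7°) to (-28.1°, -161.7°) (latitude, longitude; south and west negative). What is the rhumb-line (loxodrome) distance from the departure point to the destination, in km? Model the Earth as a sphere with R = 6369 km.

447 km

Δψ = ln[tan(π/4+φ₂/2)/tan(π/4+φ₁/2)] = -0.0701;  Δφ = -0.0628 rad,  Δλ = +0.0349 rad
q = Δφ/Δψ = 0.8963
d = R·√(Δφ² + q²Δλ²) = 6369·0.07019 = 447 km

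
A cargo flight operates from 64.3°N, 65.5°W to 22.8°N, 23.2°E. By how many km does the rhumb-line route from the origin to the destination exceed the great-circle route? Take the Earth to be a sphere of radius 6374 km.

Great circle: cos σ = sin φ₁ sin φ₂ + cos φ₁ cos φ₂ cos Δλ,  σ = 1.2044 rad → d_gc = 7676.9 km
Rhumb line: Δψ = -1.0690, q = Δφ/Δψ = 0.6775, d_rh = R√(Δφ²+q²Δλ²) = 8124.8 km
Excess = 8124.8 − 7676.9 = 447.9 ≈ 448 km

448 km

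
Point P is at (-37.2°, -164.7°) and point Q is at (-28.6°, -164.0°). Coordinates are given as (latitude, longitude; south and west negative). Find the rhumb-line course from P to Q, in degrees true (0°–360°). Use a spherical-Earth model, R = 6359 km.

3.9°

Meridional parts: M(φ₁)=-0.7004, M(φ₂)=-0.5213 → ΔM = +0.1791;  Δλ = +0.0122 rad
tan C = Δλ / ΔM = +0.0682 → C = 3.90°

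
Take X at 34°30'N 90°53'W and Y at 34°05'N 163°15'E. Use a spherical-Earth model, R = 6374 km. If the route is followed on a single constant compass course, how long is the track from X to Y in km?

Δψ = ln[tan(π/4+φ₂/2)/tan(π/4+φ₁/2)] = -0.0088;  Δφ = -0.0073 rad,  Δλ = -1.8477 rad
q = Δφ/Δψ = 0.8262
d = R·√(Δφ² + q²Δλ²) = 6374·1.52656 = 9730 km

9730 km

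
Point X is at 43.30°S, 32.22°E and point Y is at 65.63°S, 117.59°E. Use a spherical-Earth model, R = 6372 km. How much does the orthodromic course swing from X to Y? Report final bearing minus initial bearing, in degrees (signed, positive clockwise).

Initial bearing θ₁ = atan2(sin Δλ cos φ₂, cos φ₁ sin φ₂ − sin φ₁ cos φ₂ cos Δλ) = 147.28°
Final bearing θ₂ = (initial bearing from the destination back to the start) + 180° = 72.45°
Δθ = θ₂ − θ₁ = -74.8°

-74.8°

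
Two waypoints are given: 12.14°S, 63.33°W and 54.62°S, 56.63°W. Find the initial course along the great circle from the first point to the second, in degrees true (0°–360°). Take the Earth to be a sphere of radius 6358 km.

174.3°

θ = atan2( sin Δλ·cos φ₂ ,  cos φ₁ sin φ₂ − sin φ₁ cos φ₂ cos Δλ )
  = atan2(+0.0676, -0.6762) = 174.29°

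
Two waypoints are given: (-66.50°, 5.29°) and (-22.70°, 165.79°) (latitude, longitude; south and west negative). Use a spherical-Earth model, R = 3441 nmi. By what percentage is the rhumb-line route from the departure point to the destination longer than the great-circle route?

Great circle: σ = 1.5637 rad → d_gc = Rσ = 5380.5 nmi
Rhumb: Δφ = +0.7645, Δλ = +2.8013, Δψ = +1.1632, q = Δφ/Δψ = 0.6572 → d_rh = R√(Δφ²+q²Δλ²) = 6859.1 nmi
Excess = (6859.1 − 5380.5) / 5380.5 = 1478.6 / 5380.5 = 27.48% ≈ 27.5%

27.5%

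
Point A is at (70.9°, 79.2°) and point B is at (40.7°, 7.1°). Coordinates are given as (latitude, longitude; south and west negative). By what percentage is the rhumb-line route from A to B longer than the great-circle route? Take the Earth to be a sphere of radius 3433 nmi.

Great circle: σ = 0.8059 rad → d_gc = Rσ = 2766.7 nmi
Rhumb: Δφ = -0.5271, Δλ = -1.2584, Δψ = -1.0034, q = Δφ/Δψ = 0.5253 → d_rh = R√(Δφ²+q²Δλ²) = 2902.4 nmi
Excess = (2902.4 − 2766.7) / 2766.7 = 135.7 / 2766.7 = 4.90% ≈ 4.9%

4.9%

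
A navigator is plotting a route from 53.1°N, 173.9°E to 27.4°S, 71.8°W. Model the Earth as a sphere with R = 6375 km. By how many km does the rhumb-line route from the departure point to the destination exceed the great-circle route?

Great circle: cos σ = sin φ₁ sin φ₂ + cos φ₁ cos φ₂ cos Δλ,  σ = 2.1986 rad → d_gc = 14016.1 km
Rhumb line: Δψ = -1.5953, q = Δφ/Δψ = 0.8807, d_rh = R√(Δφ²+q²Δλ²) = 14341.3 km
Excess = 14341.3 − 14016.1 = 325.2 ≈ 325 km

325 km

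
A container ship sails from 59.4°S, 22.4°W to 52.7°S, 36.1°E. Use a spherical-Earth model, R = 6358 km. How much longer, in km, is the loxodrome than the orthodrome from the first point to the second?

113 km

Great circle: cos σ = sin φ₁ sin φ₂ + cos φ₁ cos φ₂ cos Δλ,  σ = 0.5626 rad → d_gc = 3577.0 km
Rhumb line: Δψ = +0.2100, q = Δφ/Δψ = 0.5567, d_rh = R√(Δφ²+q²Δλ²) = 3689.8 km
Excess = 3689.8 − 3577.0 = 112.8 ≈ 113 km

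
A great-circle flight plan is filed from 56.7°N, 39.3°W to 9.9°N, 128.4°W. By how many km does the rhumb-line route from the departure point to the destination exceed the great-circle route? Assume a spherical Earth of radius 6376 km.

368 km

Great circle: cos σ = sin φ₁ sin φ₂ + cos φ₁ cos φ₂ cos Δλ,  σ = 1.4180 rad → d_gc = 9041.2 km
Rhumb line: Δψ = -1.0334, q = Δφ/Δψ = 0.7904, d_rh = R√(Δφ²+q²Δλ²) = 9409.5 km
Excess = 9409.5 − 9041.2 = 368.3 ≈ 368 km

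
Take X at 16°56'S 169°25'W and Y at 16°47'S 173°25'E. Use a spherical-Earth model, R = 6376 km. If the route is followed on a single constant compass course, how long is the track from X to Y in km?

Δψ = ln[tan(π/4+φ₂/2)/tan(π/4+φ₁/2)] = +0.0027;  Δφ = +0.0026 rad,  Δλ = -0.2996 rad
q = Δφ/Δψ = 0.9570
d = R·√(Δφ² + q²Δλ²) = 6376·0.28675 = 1828 km

1828 km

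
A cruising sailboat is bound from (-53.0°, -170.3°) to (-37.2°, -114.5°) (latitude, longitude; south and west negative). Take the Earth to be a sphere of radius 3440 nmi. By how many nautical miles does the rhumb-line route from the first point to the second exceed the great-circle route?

Great circle: cos σ = sin φ₁ sin φ₂ + cos φ₁ cos φ₂ cos Δλ,  σ = 0.7193 rad → d_gc = 2474.2 nmi
Rhumb line: Δψ = +0.3945, q = Δφ/Δψ = 0.6991, d_rh = R√(Δφ²+q²Δλ²) = 2526.8 nmi
Excess = 2526.8 − 2474.2 = 52.6 ≈ 53 nmi

53 nmi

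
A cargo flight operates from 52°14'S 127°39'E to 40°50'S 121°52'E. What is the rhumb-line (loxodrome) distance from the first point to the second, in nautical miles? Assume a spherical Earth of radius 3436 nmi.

724 nmi

Δψ = ln[tan(π/4+φ₂/2)/tan(π/4+φ₁/2)] = +0.2908;  Δφ = +0.1990 rad,  Δλ = -0.1009 rad
q = Δφ/Δψ = 0.6843
d = R·√(Δφ² + q²Δλ²) = 3436·0.21061 = 724 nmi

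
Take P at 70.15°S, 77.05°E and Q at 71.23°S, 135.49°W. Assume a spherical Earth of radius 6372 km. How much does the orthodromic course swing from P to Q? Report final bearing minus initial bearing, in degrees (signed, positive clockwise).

At departure: θ₁ = atan2(sin Δλ cos φ₂, cos φ₁ sin φ₂ − sin φ₁ cos φ₂ cos Δλ) = 163.29°
At arrival: θ₂ = atan2(sin Δλ cos φ₁, −cos φ₂ sin φ₁ + sin φ₂ cos φ₁ cos Δλ) = 17.66°
Δθ = θ₂ − θ₁ = -145.6°

-145.6°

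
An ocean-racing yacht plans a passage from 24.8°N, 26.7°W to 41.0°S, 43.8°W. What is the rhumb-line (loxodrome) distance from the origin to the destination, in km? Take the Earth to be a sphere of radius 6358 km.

7513 km

Δψ = ln[tan(π/4+φ₂/2)/tan(π/4+φ₁/2)] = -1.2329;  Δφ = -1.1484 rad,  Δλ = -0.2985 rad
q = Δφ/Δψ = 0.9315
d = R·√(Δφ² + q²Δλ²) = 6358·1.18160 = 7513 km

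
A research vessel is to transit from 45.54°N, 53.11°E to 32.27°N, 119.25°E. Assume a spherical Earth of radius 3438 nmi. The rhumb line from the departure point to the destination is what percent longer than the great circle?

Great circle: σ = 0.9013 rad → d_gc = Rσ = 3098.5 nmi
Rhumb: Δφ = -0.2316, Δλ = +1.1544, Δψ = -0.2992, q = Δφ/Δψ = 0.7742 → d_rh = R√(Δφ²+q²Δλ²) = 3173.9 nmi
Excess = (3173.9 − 3098.5) / 3098.5 = 75.4 / 3098.5 = 2.43% ≈ 2.4%

2.4%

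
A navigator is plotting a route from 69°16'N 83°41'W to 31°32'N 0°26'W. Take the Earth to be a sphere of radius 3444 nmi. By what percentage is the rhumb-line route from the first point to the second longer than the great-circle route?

6.0%

Great circle: σ = 1.0186 rad → d_gc = Rσ = 3507.9 nmi
Rhumb: Δφ = -0.6586, Δλ = +1.4530, Δψ = -1.1182, q = Δφ/Δψ = 0.5890 → d_rh = R√(Δφ²+q²Δλ²) = 3718.9 nmi
Excess = (3718.9 − 3507.9) / 3507.9 = 211.0 / 3507.9 = 6.01% ≈ 6.0%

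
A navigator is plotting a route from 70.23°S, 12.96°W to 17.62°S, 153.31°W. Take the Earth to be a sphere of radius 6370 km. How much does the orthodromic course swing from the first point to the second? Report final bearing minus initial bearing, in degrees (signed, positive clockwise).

+130.0°

Initial bearing θ₁ = atan2(sin Δλ cos φ₂, cos φ₁ sin φ₂ − sin φ₁ cos φ₂ cos Δλ) = 217.49°
Final bearing θ₂ = (initial bearing from the destination back to the start) + 180° = 347.53°
Δθ = θ₂ − θ₁ = +130.0°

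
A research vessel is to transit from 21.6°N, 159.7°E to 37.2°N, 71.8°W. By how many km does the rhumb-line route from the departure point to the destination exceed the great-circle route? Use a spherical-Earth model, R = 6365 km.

Great circle: cos σ = sin φ₁ sin φ₂ + cos φ₁ cos φ₂ cos Δλ,  σ = 1.8116 rad → d_gc = 11530.7 km
Rhumb line: Δψ = +0.3141, q = Δφ/Δψ = 0.8668, d_rh = R√(Δφ²+q²Δλ²) = 12494.4 km
Excess = 12494.4 − 11530.7 = 963.7 ≈ 964 km

964 km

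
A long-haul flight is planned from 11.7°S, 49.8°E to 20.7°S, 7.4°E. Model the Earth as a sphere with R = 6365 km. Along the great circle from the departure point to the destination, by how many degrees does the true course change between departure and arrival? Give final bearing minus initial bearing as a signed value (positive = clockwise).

+12.4°

Initial bearing θ₁ = atan2(sin Δλ cos φ₂, cos φ₁ sin φ₂ − sin φ₁ cos φ₂ cos Δλ) = 251.91°
Final bearing θ₂ = (initial bearing from the destination back to the start) + 180° = 264.30°
Δθ = θ₂ − θ₁ = +12.4°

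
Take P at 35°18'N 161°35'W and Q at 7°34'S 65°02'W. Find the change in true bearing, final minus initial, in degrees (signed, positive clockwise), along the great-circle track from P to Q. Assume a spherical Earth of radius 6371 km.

+32.2°

At departure: θ₁ = atan2(sin Δλ cos φ₂, cos φ₁ sin φ₂ − sin φ₁ cos φ₂ cos Δλ) = 92.45°
At arrival: θ₂ = atan2(sin Δλ cos φ₁, −cos φ₂ sin φ₁ + sin φ₂ cos φ₁ cos Δλ) = 124.66°
Δθ = θ₂ − θ₁ = +32.2°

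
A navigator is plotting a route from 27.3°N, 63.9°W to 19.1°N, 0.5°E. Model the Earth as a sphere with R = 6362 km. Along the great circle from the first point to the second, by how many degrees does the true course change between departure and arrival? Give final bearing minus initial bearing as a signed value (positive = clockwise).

+27.9°

At departure: θ₁ = atan2(sin Δλ cos φ₂, cos φ₁ sin φ₂ − sin φ₁ cos φ₂ cos Δλ) = 83.07°
At arrival: θ₂ = atan2(sin Δλ cos φ₁, −cos φ₂ sin φ₁ + sin φ₂ cos φ₁ cos Δλ) = 111.01°
Δθ = θ₂ − θ₁ = +27.9°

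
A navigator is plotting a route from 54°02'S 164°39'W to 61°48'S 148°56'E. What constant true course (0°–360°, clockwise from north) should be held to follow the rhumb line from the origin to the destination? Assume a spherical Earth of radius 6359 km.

252.4°

Δψ = ln[tan(π/4+φ₂/2)/tan(π/4+φ₁/2)] = -0.2564
Δλ = -0.8101 rad (taken the short way round)
course = atan2(Δλ, Δψ) = 252.44°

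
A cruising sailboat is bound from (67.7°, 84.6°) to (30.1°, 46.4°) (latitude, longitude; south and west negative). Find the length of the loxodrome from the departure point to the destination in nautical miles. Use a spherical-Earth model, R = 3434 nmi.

Δψ = ln[tan(π/4+φ₂/2)/tan(π/4+φ₁/2)] = -1.0727;  Δφ = -0.6562 rad,  Δλ = -0.6667 rad
q = Δφ/Δψ = 0.6118
d = R·√(Δφ² + q²Δλ²) = 3434·0.77266 = 2653 nmi

2653 nmi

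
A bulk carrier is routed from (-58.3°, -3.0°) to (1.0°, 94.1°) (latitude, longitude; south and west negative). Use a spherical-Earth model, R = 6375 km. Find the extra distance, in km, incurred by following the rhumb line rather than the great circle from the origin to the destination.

443 km

Great circle: cos σ = sin φ₁ sin φ₂ + cos φ₁ cos φ₂ cos Δλ,  σ = 1.6507 rad → d_gc = 10523.0 km
Rhumb line: Δψ = +1.2765, q = Δφ/Δψ = 0.8108, d_rh = R√(Δφ²+q²Δλ²) = 10966.4 km
Excess = 10966.4 − 10523.0 = 443.4 ≈ 443 km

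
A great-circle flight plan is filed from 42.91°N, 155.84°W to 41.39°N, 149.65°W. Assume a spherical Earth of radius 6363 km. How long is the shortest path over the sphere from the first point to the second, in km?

537 km

cos σ = sin φ₁ sin φ₂ + cos φ₁ cos φ₂ cos Δλ
      = sin(42.91°)sin(41.39°) + cos(42.91°)cos(41.39°)cos(6.19°) = 0.9964
σ = 4.833° → d = Rσ = 6363·0.08435 = 537 km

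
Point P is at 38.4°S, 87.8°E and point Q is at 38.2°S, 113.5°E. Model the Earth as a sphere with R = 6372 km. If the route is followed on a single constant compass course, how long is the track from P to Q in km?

Δψ = ln[tan(π/4+φ₂/2)/tan(π/4+φ₁/2)] = +0.0044;  Δφ = +0.0035 rad,  Δλ = +0.4485 rad
q = Δφ/Δψ = 0.7848
d = R·√(Δφ² + q²Δλ²) = 6372·0.35203 = 2243 km

2243 km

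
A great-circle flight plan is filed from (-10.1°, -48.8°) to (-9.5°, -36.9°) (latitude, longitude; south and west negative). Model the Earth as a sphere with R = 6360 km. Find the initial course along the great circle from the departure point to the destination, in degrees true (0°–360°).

θ = atan2( sin Δλ·cos φ₂ ,  cos φ₁ sin φ₂ − sin φ₁ cos φ₂ cos Δλ )
  = atan2(+0.2034, +0.0068) = 88.10°

88.1°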